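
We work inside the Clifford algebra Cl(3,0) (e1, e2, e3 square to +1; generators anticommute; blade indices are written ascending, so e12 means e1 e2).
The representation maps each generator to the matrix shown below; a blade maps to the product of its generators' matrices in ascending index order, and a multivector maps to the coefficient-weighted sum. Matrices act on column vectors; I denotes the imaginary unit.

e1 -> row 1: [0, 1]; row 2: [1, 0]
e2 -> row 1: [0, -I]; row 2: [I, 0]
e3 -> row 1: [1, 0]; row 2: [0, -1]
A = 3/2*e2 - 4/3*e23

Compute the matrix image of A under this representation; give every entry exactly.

Bivector images (products of the table entries): rho(e23) = rho(e2)rho(e3) = row 1: [0, I]; row 2: [I, 0].
M = (3/2)*rho(e2) + (-4/3)*rho(e23), summed entrywise:
Answer: row 1: [0, -17*I/6]; row 2: [I/6, 0]


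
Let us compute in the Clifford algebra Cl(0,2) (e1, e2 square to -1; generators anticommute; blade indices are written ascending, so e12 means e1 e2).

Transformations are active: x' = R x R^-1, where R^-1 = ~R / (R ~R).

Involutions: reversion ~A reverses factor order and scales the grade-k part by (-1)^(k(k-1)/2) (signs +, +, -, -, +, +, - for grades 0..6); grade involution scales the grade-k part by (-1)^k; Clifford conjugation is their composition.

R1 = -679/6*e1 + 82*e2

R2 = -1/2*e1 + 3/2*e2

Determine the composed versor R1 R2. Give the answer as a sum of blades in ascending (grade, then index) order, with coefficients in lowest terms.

Distribute over the terms of R1 (each basis-blade product reordered to ascending indices, repeated generators contracted through their squares):
(-679/6*e1) R2 = -679/12 - 679/4*e12
(82*e2) R2 = -123 + 41*e12
Summing the partial products and collecting blades:
Answer: -2155/12 - 515/4*e12


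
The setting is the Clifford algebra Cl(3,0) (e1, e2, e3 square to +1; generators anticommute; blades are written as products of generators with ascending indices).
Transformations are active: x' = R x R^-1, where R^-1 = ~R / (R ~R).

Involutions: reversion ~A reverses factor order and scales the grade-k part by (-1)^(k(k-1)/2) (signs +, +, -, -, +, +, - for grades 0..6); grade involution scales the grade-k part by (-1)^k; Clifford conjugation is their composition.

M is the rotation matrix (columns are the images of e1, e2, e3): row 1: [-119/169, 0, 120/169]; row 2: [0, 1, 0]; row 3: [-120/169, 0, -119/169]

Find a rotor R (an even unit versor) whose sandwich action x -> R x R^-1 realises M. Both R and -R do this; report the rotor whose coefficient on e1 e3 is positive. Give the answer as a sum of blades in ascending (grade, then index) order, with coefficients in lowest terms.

Method: write R = a + b12*e1 e2 + b13*e1 e3 + b23*e2 e3 with a^2 + b12^2 + b13^2 + b23^2 = 1 (so R^-1 = ~R). Expanding the columns R e_j ~R gives tr M = 4a^2 - 1 and, from the antisymmetric part, M21 - M12 = -4a*b12, M13 - M31 = 4a*b13, M32 - M23 = -4a*b23.
Here tr M = -69/169, so a^2 = (1 + tr M)/4 = 25/169 and a = ±5/13. Taking a = 5/13: M21 - M12 = 0, M13 - M31 = 240/169, M32 - M23 = 0, giving b12 = 0, b13 = 12/13, b23 = 0, i.e. R = 5/13 + 12/13*e1 e3.
Its e1 e3 coefficient is already positive.
Answer: 5/13 + 12/13*e1 e3. Recall the cover is two-to-one: with M of trace -69/169, both preimages act alike, and the stated e1 e3 sign chooses the sheet.


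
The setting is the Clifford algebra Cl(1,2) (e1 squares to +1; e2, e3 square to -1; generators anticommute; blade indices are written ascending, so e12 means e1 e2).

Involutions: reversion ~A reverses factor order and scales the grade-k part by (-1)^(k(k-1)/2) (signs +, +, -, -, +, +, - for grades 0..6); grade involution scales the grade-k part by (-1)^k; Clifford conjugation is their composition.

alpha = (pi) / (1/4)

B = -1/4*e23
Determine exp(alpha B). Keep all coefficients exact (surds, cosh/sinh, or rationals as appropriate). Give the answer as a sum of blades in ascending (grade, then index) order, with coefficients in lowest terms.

B^2 = (-1/4)^2*(e23)^2 = 1/16*(-1) = -1/16 (a basis 2-blade squares to minus the product of its generators' squares).
B^2 = -1/16 — since the square is negative, the closed form is circular: l = 1/4, alpha*l = pi, so exp(alpha B) = cos(pi) + (sin(pi)/(1/4))*B = -1 + (0)*B.
Answer: -1


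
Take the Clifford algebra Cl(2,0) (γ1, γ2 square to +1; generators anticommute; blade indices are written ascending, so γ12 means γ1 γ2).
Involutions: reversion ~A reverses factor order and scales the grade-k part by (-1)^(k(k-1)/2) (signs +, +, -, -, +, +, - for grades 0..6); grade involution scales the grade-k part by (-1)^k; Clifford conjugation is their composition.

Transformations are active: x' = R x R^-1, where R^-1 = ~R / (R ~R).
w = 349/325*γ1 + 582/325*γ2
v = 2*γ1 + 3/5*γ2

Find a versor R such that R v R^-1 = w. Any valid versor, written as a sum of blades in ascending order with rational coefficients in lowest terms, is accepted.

Key observation: q(v) = q(w) = 109/25 (sandwiches preserve the norm), so R = v + w = 999/325*γ1 + 777/325*γ2 works whenever it is invertible — the component of v along it is kept and (v - w)/2 reverses, sending v to w.
Answer: 999/325*γ1 + 777/325*γ2


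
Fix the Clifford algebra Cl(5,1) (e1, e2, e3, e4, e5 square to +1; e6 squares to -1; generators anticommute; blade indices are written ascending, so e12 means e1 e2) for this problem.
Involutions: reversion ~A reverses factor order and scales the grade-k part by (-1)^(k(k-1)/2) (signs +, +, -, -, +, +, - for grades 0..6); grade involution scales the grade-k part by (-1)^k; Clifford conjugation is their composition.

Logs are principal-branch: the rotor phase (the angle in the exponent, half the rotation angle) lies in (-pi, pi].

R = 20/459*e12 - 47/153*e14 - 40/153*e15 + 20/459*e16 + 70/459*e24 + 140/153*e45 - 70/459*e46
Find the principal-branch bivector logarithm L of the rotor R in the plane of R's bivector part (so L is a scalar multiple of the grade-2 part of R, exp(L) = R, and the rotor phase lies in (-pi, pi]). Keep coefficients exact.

The scalar part of R is 0, so the principal-branch rotor phase is pinned; divide the bivector part by its sine to get the unit plane — L is the phase times that plane.
Concretely: cos(phase) = 0 gives phase = ±pi/2, and since phase/sin(phase) is even the sign is immaterial: L = (phase/sin(phase)) * <R>_2 = (pi/2) * <R>_2.
Answer: 10*pi/459*e12 - 47*pi/306*e14 - 20*pi/153*e15 + 10*pi/459*e16 + 35*pi/459*e24 + 70*pi/153*e45 - 35*pi/459*e46


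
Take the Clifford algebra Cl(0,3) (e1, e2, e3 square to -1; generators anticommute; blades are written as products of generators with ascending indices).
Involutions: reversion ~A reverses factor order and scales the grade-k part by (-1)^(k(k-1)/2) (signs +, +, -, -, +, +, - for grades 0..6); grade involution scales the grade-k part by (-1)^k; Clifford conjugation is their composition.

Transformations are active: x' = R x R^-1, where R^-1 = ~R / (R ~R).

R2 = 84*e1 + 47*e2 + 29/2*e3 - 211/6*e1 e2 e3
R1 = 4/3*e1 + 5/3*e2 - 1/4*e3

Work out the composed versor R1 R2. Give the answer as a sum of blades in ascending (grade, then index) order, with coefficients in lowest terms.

Distribute over the terms of R1 (each basis-blade product reordered to ascending indices, repeated generators contracted through their squares):
(4/3*e1) R2 = -112 + 188/3*e1 e2 + 58/3*e1 e3 + 422/9*e2 e3
(5/3*e2) R2 = -235/3 - 140*e1 e2 - 1055/18*e1 e3 + 145/6*e2 e3
(-1/4*e3) R2 = 29/8 - 211/24*e1 e2 + 21*e1 e3 + 47/4*e2 e3
Summing the partial products and collecting blades:
Answer: -4481/24 - 689/8*e1 e2 - 329/18*e1 e3 + 2981/36*e2 e3


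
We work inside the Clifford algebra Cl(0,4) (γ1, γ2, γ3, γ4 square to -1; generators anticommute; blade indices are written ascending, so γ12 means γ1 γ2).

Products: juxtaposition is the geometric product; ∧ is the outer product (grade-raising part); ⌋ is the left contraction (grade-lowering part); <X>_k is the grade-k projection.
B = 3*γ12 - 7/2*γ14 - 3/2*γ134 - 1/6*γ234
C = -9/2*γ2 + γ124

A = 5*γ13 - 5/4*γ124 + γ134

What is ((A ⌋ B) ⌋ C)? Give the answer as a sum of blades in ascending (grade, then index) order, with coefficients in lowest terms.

step 1: -3/2 + 15/2*γ4
step 2: 27/4*γ2 - 15/2*γ12 - 3/2*γ124
Answer: 27/4*γ2 - 15/2*γ12 - 3/2*γ124


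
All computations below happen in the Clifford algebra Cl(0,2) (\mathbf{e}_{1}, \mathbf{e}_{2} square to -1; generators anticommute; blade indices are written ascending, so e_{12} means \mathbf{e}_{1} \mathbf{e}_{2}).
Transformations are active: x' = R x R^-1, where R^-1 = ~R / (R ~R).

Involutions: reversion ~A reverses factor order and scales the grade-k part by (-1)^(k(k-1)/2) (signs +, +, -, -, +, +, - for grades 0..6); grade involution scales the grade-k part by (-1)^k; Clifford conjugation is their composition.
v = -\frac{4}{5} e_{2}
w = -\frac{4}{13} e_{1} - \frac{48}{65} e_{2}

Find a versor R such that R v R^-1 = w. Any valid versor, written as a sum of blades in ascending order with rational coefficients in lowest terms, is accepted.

Why this works: both vectors square to -\frac{16}{25}, so q(v) = q(w) and R = v + w = -\frac{4}{13} e_{1} - \frac{20}{13} e_{2} carries v to w — its own direction survives, the complement (v - w)/2 flips.
Answer: -\frac{4}{13} e_{1} - \frac{20}{13} e_{2}


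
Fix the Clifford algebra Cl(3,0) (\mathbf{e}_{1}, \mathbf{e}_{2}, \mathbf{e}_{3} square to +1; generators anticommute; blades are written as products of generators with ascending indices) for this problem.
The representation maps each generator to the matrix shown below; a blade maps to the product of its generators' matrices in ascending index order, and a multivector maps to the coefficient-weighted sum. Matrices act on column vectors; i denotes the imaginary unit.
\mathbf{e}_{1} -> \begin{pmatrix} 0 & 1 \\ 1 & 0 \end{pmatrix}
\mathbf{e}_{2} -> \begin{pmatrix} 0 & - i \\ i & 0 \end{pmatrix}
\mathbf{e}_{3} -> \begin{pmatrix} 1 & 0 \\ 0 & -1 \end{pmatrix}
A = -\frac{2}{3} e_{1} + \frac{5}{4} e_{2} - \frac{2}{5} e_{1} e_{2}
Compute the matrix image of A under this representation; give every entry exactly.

Bivector images (products of the table entries): rho(e_{1} e_{2}) = rho(\mathbf{e}_{1})rho(\mathbf{e}_{2}) = \begin{pmatrix} i & 0 \\ 0 & - i \end{pmatrix}.
M = (-\frac{2}{3})*rho(e_{1}) + (\frac{5}{4})*rho(e_{2}) + (-\frac{2}{5})*rho(e_{1} e_{2}), summed entrywise:
Answer: \begin{pmatrix} - \frac{2 i}{5} & - \frac{2}{3} - \frac{5 i}{4} \\ - \frac{2}{3} + \frac{5 i}{4} & \frac{2 i}{5} \end{pmatrix}


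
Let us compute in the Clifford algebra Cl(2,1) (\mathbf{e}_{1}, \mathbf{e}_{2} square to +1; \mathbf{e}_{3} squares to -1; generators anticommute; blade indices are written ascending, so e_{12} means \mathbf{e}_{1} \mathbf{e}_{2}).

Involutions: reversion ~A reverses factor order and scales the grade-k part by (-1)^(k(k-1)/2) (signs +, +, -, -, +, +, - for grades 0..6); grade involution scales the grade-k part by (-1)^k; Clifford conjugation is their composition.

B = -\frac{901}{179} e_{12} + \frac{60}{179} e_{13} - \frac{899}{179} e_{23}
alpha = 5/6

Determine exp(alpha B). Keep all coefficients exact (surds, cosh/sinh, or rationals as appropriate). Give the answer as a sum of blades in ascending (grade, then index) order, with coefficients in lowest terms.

B^2 term by term: the squares give (-\frac{901}{179})^2*(e_{12})^2 + (\frac{60}{179})^2*(e_{13})^2 + (-\frac{899}{179})^2*(e_{23})^2 = \frac{811801}{32041}*(-1) + \frac{3600}{32041}*(+1) + \frac{808201}{32041}*(+1) = 0 (each basis 2-blade squares to minus the product of its generators' squares); cross terms between blades sharing an index anticommute and cancel. So B^2 = 0.
B^2 = 0, so the series closes: exp(alpha B) = 1 + alpha B (parabolic case).
Answer: 1 - \frac{4505}{1074} e_{12} + \frac{50}{179} e_{13} - \frac{4495}{1074} e_{23}


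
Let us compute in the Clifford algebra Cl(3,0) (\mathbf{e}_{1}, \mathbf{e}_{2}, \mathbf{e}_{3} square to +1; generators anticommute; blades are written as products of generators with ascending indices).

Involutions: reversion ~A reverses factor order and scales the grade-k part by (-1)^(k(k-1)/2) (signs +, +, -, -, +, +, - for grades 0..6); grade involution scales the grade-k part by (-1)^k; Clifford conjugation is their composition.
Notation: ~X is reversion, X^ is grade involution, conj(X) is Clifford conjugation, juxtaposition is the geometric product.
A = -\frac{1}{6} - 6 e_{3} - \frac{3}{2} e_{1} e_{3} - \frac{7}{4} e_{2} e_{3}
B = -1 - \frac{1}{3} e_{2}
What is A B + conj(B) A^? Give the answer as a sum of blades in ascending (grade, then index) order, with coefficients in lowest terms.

first term: \frac{1}{6} + \frac{1}{18} e_{2} + \frac{65}{12} e_{3} + \frac{3}{2} e_{1} e_{3} - \frac{1}{4} e_{2} e_{3} - \frac{1}{2} e_{1} e_{2} e_{3}
second term: \frac{1}{6} - \frac{1}{18} e_{2} - \frac{79}{12} e_{3} + \frac{3}{2} e_{1} e_{3} + \frac{15}{4} e_{2} e_{3} + \frac{1}{2} e_{1} e_{2} e_{3}
Answer: \frac{1}{3} - \frac{7}{6} e_{3} + 3 e_{1} e_{3} + \frac{7}{2} e_{2} e_{3}


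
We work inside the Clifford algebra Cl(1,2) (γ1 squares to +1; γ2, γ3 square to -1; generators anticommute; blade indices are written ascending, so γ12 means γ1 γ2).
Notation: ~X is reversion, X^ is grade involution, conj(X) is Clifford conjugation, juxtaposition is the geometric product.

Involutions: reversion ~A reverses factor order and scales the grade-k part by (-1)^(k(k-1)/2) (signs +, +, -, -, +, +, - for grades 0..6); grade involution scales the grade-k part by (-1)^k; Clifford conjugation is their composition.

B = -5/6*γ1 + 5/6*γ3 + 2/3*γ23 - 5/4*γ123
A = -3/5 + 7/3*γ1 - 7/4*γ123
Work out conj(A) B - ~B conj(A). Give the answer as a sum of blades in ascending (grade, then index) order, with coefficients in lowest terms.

first term: -35/144 + 5/3*γ1 - 1/2*γ3 + 35/24*γ12 - 35/18*γ13 + 159/40*γ23 - 29/36*γ123
second term: 595/144 - 2/3*γ1 - 1/2*γ3 + 35/24*γ12 + 35/18*γ13 - 127/120*γ23 + 29/36*γ123
Answer: -35/8 + 7/3*γ1 - 35/9*γ13 + 151/30*γ23 - 29/18*γ123


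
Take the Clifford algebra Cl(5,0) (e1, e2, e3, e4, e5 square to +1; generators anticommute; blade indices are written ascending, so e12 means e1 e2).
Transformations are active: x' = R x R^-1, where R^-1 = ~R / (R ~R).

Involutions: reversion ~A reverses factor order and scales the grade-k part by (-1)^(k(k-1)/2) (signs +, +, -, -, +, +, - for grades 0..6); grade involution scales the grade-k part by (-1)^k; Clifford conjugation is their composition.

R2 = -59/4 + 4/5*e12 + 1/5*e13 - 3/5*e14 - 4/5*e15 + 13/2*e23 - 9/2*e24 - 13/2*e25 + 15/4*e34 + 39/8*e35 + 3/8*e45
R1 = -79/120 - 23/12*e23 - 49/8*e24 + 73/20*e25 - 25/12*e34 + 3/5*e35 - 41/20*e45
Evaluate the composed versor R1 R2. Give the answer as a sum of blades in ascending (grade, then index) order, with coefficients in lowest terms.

Distribute over the grade parts of R1 (each basis-blade product reordered to ascending indices, repeated generators contracted through their squares):
<R1>_0 (= -79/120) R2 = 4661/480 - 79/150*e12 - 79/600*e13 + 79/200*e14 + 79/150*e15 - 1027/240*e23 + 237/80*e24 + 1027/240*e25 - 79/32*e34 - 1027/320*e35 - 79/320*e45
<R1>_2 (= -23/12*e23 - 49/8*e24 + 73/20*e25 - 25/12*e34 + 3/5*e35 - 41/20*e45) R2 = 6853/480 + 223/600*e12 + 691/300*e13 + 2087/300*e14 - 427/100*e15 + 9341/240*e23 + 26077/240*e24 - 25153/320*e25 - 2681/96*e34 + 895/96*e35 - 435/32*e45 + 17/24*e1234 + 77/60*e1235 + 109/20*e1245 + 97/60*e1345 + 8783/192*e2345
Summing the partial products and collecting blades:
Answer: 1919/80 - 31/200*e12 + 1303/600*e13 + 4411/600*e14 - 1123/300*e15 + 4157/120*e23 + 6697/60*e24 - 71351/960*e25 - 1459/48*e34 + 5869/960*e35 - 4429/320*e45 + 17/24*e1234 + 77/60*e1235 + 109/20*e1245 + 97/60*e1345 + 8783/192*e2345


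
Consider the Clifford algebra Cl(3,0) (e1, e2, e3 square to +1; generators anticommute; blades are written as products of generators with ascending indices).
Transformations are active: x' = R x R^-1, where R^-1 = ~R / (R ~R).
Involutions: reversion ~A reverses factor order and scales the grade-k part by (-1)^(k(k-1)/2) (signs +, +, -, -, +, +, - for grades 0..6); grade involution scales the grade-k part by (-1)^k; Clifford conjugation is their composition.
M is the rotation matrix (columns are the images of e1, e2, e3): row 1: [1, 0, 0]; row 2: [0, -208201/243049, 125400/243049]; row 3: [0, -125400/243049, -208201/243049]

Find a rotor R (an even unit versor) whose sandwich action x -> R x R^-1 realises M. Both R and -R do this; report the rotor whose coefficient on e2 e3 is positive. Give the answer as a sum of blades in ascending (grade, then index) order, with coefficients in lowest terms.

Method: write R = a + b12*e1 e2 + b13*e1 e3 + b23*e2 e3 with a^2 + b12^2 + b13^2 + b23^2 = 1 (so R^-1 = ~R). Expanding the columns R e_j ~R gives tr M = 4a^2 - 1 and, from the antisymmetric part, M21 - M12 = -4a*b12, M13 - M31 = 4a*b13, M32 - M23 = -4a*b23.
Here tr M = -173353/243049, so a^2 = (1 + tr M)/4 = 17424/243049 and a = ±132/493. Taking a = 132/493: M21 - M12 = 0, M13 - M31 = 0, M32 - M23 = -250800/243049, giving b12 = 0, b13 = 0, b23 = 475/493, i.e. R = 132/493 + 475/493*e2 e3.
Its e2 e3 coefficient is already positive.
Answer: 132/493 + 475/493*e2 e3. Uniqueness: Spin(3) -> SO(3) maps R and -R to the same rotation of trace -173353/243049; fixing the sign of the e2 e3 coefficient removes the ambiguity.


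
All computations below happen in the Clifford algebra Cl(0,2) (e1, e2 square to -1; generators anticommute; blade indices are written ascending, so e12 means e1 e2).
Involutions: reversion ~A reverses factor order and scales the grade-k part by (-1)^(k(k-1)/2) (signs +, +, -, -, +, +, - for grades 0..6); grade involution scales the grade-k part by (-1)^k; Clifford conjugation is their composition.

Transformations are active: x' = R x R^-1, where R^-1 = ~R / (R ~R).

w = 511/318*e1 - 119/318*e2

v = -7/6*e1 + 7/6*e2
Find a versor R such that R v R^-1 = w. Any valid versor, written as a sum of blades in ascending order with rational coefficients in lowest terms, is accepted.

Construction: equal norms (both -49/18) license R = v + w = 70/159*e1 + 42/53*e2 — nothing changes along that direction, while (v - w)/2 changes sign, so v maps onto w.
Answer: 70/159*e1 + 42/53*e2


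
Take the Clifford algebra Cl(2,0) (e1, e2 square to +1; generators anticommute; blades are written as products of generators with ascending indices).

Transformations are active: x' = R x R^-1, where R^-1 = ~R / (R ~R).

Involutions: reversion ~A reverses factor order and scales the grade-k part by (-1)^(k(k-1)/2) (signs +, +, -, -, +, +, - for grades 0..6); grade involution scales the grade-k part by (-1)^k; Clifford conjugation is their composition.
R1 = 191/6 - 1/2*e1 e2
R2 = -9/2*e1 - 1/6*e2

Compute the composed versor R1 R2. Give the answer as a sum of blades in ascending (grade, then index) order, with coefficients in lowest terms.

Distribute over the terms of R1 (each basis-blade product reordered to ascending indices, repeated generators contracted through their squares):
(191/6) R2 = -573/4*e1 - 191/36*e2
(-1/2*e1 e2) R2 = 1/12*e1 - 9/4*e2
Summing the partial products and collecting blades:
Answer: -859/6*e1 - 68/9*e2


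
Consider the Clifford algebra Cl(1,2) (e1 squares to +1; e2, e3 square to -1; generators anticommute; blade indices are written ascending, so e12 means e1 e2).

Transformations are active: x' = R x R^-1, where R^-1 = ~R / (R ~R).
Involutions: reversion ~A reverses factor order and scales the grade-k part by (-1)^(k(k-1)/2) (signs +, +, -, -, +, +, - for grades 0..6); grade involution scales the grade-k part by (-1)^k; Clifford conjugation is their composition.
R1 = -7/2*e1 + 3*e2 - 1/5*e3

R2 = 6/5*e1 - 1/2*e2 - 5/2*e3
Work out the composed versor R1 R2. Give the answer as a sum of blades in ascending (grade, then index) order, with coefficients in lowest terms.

Distribute over the terms of R1 (each basis-blade product reordered to ascending indices, repeated generators contracted through their squares):
(-7/2*e1) R2 = -21/5 + 7/4*e12 + 35/4*e13
(3*e2) R2 = 3/2 - 18/5*e12 - 15/2*e23
(-1/5*e3) R2 = -1/2 + 6/25*e13 - 1/10*e23
Summing the partial products and collecting blades:
Answer: -16/5 - 37/20*e12 + 899/100*e13 - 38/5*e23


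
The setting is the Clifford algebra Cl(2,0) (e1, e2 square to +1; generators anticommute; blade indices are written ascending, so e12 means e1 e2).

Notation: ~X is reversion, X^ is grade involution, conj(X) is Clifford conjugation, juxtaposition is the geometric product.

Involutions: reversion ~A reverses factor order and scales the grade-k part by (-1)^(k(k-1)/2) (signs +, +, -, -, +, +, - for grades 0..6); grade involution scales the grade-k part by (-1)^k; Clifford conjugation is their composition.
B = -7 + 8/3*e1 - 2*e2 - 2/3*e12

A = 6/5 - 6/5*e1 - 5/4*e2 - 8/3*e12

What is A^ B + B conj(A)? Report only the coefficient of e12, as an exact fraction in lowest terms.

first term: -853/90 + 29/30*e1 - 871/180*e2 + 182/15*e12
second term: -533/90 - 7/10*e1 - 583/180*e2 - 206/15*e12
Answer: -8/5


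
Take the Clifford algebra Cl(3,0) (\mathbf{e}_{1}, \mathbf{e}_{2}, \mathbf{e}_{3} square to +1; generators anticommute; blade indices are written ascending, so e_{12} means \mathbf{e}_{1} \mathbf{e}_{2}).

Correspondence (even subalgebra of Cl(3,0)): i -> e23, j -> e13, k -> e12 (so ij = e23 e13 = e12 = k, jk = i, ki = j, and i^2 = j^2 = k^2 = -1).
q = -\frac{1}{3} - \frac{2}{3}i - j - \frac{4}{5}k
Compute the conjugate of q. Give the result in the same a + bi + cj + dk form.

In blades: q = -\frac{1}{3} - \frac{4}{5} e_{12} - e_{13} - \frac{2}{3} e_{23}.
Quaternion conjugation is reversion on the even subalgebra: the scalar is fixed and every grade-2 blade flips sign, giving -\frac{1}{3} + \frac{4}{5} e_{12} + e_{13} + \frac{2}{3} e_{23}; translating back:
Answer: -\frac{1}{3} + \frac{2}{3}i + j + \frac{4}{5}k


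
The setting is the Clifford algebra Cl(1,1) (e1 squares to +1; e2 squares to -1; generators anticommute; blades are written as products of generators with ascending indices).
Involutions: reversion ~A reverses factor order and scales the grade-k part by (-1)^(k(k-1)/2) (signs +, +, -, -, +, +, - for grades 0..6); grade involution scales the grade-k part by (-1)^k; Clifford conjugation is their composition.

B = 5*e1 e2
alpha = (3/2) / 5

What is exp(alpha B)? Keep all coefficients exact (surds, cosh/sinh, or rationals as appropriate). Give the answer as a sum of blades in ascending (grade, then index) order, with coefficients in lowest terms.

B^2 = (5)^2*(e1 e2)^2 = 25*(+1) = 25 (a basis 2-blade squares to minus the product of its generators' squares).
B^2 = 25 — hyperbolic case — the even/odd split gives cosh and sinh: l = 5, alpha*l = 3/2, so exp(alpha B) = cosh(3/2) + (sinh(3/2)/5)*B = cosh(3/2) + (sinh(3/2)/5)*B.
Answer: cosh(3/2) + sinh(3/2)*e1 e2


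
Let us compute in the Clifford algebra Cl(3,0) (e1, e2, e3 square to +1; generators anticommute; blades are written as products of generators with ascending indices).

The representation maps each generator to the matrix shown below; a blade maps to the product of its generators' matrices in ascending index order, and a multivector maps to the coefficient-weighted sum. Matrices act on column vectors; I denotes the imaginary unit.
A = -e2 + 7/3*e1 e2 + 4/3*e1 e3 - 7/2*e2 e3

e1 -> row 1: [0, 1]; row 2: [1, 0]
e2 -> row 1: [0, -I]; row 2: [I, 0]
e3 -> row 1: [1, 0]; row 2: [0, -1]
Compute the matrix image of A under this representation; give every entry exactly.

Bivector images (products of the table entries): rho(e1 e2) = rho(e1)rho(e2) = row 1: [I, 0]; row 2: [0, -I]; rho(e1 e3) = rho(e1)rho(e3) = row 1: [0, -1]; row 2: [1, 0]; rho(e2 e3) = rho(e2)rho(e3) = row 1: [0, I]; row 2: [I, 0].
M = (-1)*rho(e2) + (7/3)*rho(e1 e2) + (4/3)*rho(e1 e3) + (-7/2)*rho(e2 e3), summed entrywise:
Answer: row 1: [7*I/3, -4/3 - 5*I/2]; row 2: [4/3 - 9*I/2, -7*I/3]


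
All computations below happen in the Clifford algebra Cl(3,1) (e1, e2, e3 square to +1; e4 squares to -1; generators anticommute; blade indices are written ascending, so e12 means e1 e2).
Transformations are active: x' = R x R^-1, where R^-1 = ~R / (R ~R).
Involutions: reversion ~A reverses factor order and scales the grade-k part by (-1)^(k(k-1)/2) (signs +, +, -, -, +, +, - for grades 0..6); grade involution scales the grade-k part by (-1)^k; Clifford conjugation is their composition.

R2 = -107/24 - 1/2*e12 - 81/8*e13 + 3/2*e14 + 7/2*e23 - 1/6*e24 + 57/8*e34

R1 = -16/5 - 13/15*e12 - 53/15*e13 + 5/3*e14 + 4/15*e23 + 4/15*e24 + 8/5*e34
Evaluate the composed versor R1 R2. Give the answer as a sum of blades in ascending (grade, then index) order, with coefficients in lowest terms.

Distribute over the grade parts of R1 (each basis-blade product reordered to ascending indices, repeated generators contracted through their squares):
<R1>_0 (= -16/5) R2 = 214/15 + 8/5*e12 + 162/5*e13 - 24/5*e14 - 56/5*e23 + 8/15*e24 - 114/5*e34
<R1>_2 (= -13/15*e12 - 53/15*e13 + 5/3*e14 + 4/15*e23 + 4/15*e24 + 8/5*e34) R2 = -8383/360 + 4627/360*e12 + 4019/180*e13 - 2903/180*e14 - 2171/360*e23 - 199/45*e24 - 6383/360*e34 + 493/360*e1234
Summing the partial products and collecting blades:
Answer: -3247/360 + 5203/360*e12 + 9851/180*e13 - 3767/180*e14 - 6203/360*e23 - 35/9*e24 - 14591/360*e34 + 493/360*e1234


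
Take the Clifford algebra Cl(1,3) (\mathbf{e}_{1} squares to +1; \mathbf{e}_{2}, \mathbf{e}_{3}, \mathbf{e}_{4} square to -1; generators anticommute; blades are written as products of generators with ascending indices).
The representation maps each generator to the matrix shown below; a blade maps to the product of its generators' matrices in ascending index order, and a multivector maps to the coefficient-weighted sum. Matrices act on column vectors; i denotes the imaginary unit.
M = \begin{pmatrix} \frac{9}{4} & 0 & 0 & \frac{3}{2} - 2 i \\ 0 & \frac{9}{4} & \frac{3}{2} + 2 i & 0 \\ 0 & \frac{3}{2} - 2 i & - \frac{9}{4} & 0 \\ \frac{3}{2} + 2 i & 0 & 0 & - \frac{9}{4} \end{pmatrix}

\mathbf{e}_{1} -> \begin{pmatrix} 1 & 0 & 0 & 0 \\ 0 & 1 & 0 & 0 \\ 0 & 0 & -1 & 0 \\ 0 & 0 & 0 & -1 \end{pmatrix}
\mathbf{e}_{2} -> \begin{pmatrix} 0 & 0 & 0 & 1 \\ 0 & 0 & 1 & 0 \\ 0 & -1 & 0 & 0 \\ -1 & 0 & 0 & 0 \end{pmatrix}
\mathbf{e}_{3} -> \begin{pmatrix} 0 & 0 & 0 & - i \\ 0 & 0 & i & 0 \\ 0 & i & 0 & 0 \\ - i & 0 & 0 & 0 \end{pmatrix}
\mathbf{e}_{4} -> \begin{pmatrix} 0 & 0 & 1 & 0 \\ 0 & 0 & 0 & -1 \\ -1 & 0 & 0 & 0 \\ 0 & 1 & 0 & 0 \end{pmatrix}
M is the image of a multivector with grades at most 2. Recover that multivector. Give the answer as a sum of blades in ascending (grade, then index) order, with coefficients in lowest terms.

Method: the blade images are trace-orthogonal — tr(rho(e_A) rho(e_B)^-1) = 4 if A = B and 0 otherwise — and rho(e_A)^-1 = (e_A)^2 * rho(e_A) with (e_A)^2 = +1 or -1, so the coefficient of e_A in the preimage is (e_A)^2 * tr(M rho(e_A))/4.
Nonzero projections over blades of grade <= 2: e_{1}: (e_{1})^2 = +1, tr(M rho(e_{1})) = 9, coefficient \frac{9}{4}; e_{1} e_{2}: (e_{1} e_{2})^2 = +1, tr(M rho(e_{1} e_{2})) = 6, coefficient \frac{3}{2}; e_{1} e_{3}: (e_{1} e_{3})^2 = +1, tr(M rho(e_{1} e_{3})) = 8, coefficient 2. Every other blade of grade <= 2 projects to 0.
Answer: \frac{9}{4} e_{1} + \frac{3}{2} e_{1} e_{2} + 2 e_{1} e_{3}


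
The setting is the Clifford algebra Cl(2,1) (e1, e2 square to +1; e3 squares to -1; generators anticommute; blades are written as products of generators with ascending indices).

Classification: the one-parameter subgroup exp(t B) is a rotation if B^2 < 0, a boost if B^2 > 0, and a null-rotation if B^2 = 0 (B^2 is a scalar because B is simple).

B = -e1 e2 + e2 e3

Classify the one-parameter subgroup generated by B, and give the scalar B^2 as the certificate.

B^2 term by term: the squares give (-1)^2*(e1 e2)^2 + (1)^2*(e2 e3)^2 = 1*(-1) + 1*(+1) = 0 (each basis 2-blade squares to minus the product of its generators' squares); cross terms between blades sharing an index anticommute and cancel. So B^2 = 0.
Answer: null-rotation, certificate B^2 = 0. Because 0 is invariant under every versor sandwich, the classification follows from its sign alone.


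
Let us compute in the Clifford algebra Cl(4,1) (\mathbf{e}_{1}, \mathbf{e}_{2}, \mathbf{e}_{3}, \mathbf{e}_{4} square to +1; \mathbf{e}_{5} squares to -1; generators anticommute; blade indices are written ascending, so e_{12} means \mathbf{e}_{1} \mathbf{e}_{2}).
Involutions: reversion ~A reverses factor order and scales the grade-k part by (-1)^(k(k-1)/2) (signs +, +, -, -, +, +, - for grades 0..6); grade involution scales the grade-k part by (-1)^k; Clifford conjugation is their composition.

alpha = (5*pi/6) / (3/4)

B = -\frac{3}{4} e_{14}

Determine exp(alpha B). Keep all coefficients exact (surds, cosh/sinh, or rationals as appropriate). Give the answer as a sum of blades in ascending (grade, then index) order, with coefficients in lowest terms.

B^2 = (-\frac{3}{4})^2*(e_{14})^2 = \frac{9}{16}*(-1) = -\frac{9}{16} (a basis 2-blade squares to minus the product of its generators' squares).
B^2 = -\frac{9}{16} — the negative square puts this in the circular regime; l = \frac{3}{4}, alpha*l = \frac{5 \pi}{6}, so exp(alpha B) = cos(\frac{5 \pi}{6}) + (sin(\frac{5 \pi}{6})/(\frac{3}{4}))*B = - \frac{\sqrt{3}}{2} + (\frac{2}{3})*B.
Answer: - \frac{\sqrt{3}}{2} - \frac{1}{2} e_{14}


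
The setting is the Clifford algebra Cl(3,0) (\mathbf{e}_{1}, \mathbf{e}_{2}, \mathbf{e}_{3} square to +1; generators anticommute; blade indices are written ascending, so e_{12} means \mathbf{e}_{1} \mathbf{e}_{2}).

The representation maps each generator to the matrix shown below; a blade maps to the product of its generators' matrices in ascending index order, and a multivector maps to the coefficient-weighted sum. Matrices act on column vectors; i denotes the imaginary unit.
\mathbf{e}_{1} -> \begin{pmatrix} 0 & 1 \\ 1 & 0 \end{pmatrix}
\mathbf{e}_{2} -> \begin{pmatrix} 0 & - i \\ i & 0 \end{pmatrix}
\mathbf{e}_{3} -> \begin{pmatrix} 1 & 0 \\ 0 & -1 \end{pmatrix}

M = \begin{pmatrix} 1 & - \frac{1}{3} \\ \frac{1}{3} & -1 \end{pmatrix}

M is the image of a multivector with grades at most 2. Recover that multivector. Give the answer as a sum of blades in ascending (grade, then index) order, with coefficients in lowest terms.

Method: 1, rho(e_{1}), rho(e_{2}), rho(e_{3}) form a trace-orthogonal basis of the 2x2 complex matrices (tr(X Y) = 2 if X = Y, else 0), so M = m0*1 + m1*rho(e_{1}) + m2*rho(e_{2}) + m3*rho(e_{3}) with m0 = tr(M)/2 = 0, m1 = tr(M rho(e_{1}))/2 = 0, m2 = tr(M rho(e_{2}))/2 = - \frac{i}{3}, m3 = tr(M rho(e_{3}))/2 = 1.
Multiplying table entries, the bivector images are rho(e_{12}) = i*rho(e_{3}), rho(e_{13}) = -i*rho(e_{2}), rho(e_{23}) = i*rho(e_{1}); with real blade coefficients the real parts of m0..m3 are the coefficients of 1, e_{1}, e_{2}, e_{3} and the imaginary parts give the bivectors (e_{23}: Im m1, e_{13}: -Im m2, e_{12}: Im m3).
Answer: e_{3} + \frac{1}{3} e_{13}


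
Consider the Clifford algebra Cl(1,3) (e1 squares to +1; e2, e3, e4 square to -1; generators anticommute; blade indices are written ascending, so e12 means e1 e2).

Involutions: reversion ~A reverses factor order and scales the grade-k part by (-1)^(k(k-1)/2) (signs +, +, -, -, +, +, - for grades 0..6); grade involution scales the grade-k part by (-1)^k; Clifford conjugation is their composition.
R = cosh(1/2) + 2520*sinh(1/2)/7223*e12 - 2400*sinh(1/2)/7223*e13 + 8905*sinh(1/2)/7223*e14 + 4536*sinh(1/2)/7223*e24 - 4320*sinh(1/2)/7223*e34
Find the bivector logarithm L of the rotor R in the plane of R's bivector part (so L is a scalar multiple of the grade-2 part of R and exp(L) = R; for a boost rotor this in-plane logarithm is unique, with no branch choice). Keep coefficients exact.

The scalar part of R is cosh(1/2), so cosh pins the rapidity up to sign — the sign comes from the bivector part; dividing that part by sinh of the rapidity yields the plane, and the in-plane L = rapidity * plane is unique because the two sign choices cancel.
Concretely: cosh(rapidity) = cosh(1/2) gives rapidity = ±1/2, and since rapidity/sinh(rapidity) is even the sign is immaterial: L = (rapidity/sinh(rapidity)) * <R>_2 = (1/(2*sinh(1/2))) * <R>_2.
Answer: 1260/7223*e12 - 1200/7223*e13 + 8905/14446*e14 + 2268/7223*e24 - 2160/7223*e34


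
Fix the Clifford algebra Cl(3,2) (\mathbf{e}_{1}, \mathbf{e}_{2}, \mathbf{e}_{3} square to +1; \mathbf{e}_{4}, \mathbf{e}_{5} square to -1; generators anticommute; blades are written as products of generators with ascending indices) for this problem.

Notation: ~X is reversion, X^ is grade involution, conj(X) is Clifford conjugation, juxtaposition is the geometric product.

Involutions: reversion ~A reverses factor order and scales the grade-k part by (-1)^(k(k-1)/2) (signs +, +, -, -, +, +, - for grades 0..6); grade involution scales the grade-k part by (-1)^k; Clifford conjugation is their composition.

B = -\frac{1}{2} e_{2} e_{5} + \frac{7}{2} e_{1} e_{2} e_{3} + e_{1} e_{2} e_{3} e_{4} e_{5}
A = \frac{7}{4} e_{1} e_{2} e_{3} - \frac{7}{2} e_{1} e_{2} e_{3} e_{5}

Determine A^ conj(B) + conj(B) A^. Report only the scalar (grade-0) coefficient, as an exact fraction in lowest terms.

first term: \frac{49}{8} + \frac{7}{2} e_{4} - \frac{49}{4} e_{5} + \frac{7}{4} e_{1} e_{3} - \frac{7}{4} e_{4} e_{5} + \frac{7}{8} e_{1} e_{3} e_{5}
second term: \frac{49}{8} + \frac{7}{2} e_{4} + \frac{49}{4} e_{5} + \frac{7}{4} e_{1} e_{3} - \frac{7}{4} e_{4} e_{5} - \frac{7}{8} e_{1} e_{3} e_{5}
Answer: \frac{49}{4}


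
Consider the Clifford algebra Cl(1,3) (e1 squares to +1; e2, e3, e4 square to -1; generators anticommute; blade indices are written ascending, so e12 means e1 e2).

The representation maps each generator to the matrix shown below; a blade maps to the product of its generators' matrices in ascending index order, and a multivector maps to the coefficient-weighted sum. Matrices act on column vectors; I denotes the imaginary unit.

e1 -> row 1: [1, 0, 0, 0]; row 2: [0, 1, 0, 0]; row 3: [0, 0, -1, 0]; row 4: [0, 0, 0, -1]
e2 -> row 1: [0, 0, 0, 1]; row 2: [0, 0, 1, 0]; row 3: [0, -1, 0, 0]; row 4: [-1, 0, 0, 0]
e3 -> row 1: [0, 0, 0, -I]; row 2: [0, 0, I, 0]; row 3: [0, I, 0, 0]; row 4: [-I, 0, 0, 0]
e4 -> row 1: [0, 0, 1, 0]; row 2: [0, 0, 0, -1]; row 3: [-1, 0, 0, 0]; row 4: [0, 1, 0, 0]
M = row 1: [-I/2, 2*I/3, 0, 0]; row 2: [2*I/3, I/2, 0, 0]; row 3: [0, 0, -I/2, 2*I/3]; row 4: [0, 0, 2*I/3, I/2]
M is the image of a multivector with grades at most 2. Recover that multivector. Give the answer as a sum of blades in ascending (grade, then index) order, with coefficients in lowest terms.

Method: the blade images are trace-orthogonal — tr(rho(e_A) rho(e_B)^-1) = 4 if A = B and 0 otherwise — and rho(e_A)^-1 = (e_A)^2 * rho(e_A) with (e_A)^2 = +1 or -1, so the coefficient of e_A in the preimage is (e_A)^2 * tr(M rho(e_A))/4.
Nonzero projections over blades of grade <= 2: e23: (e23)^2 = -1, tr(M rho(e23)) = -2, coefficient 1/2; e34: (e34)^2 = -1, tr(M rho(e34)) = 8/3, coefficient -2/3. Every other blade of grade <= 2 projects to 0.
Answer: 1/2*e23 - 2/3*e34


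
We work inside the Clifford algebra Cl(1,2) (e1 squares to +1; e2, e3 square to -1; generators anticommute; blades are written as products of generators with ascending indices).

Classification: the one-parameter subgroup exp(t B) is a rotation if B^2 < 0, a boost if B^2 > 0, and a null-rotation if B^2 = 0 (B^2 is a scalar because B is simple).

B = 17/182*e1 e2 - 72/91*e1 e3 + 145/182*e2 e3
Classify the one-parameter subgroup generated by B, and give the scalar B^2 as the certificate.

B^2 term by term: the squares give (17/182)^2*(e1 e2)^2 + (-72/91)^2*(e1 e3)^2 + (145/182)^2*(e2 e3)^2 = 289/33124*(+1) + 5184/8281*(+1) + 21025/33124*(-1) = 0 (each basis 2-blade squares to minus the product of its generators' squares); cross terms between blades sharing an index anticommute and cancel. So B^2 = 0.
Answer: null-rotation, certificate B^2 = 0. Why this suffices: the scalar 0 survives any versor conjugation, so its sign alone determines the class however B is presented.


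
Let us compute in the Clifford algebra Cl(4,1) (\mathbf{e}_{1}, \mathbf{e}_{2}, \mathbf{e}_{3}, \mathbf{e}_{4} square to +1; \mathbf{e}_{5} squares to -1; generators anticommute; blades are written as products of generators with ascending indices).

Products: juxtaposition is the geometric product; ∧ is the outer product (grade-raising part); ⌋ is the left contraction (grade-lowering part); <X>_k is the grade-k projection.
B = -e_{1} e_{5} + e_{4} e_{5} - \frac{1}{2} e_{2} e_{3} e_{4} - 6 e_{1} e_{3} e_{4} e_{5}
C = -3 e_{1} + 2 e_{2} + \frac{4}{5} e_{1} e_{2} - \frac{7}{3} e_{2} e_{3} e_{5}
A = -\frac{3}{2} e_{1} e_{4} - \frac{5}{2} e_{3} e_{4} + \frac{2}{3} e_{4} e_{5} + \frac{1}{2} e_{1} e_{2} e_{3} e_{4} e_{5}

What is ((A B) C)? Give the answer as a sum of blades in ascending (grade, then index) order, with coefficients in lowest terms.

step 1: \frac{2}{3} - \frac{17}{4} e_{2} - 4 e_{1} e_{3} + \frac{2}{3} e_{1} e_{4} - \frac{67}{4} e_{1} e_{5} + \frac{13}{2} e_{3} e_{5} - \frac{3}{2} e_{4} e_{5} + \frac{5}{4} e_{1} e_{2} e_{3} + \frac{1}{2} e_{2} e_{3} e_{4} + \frac{1}{3} e_{2} e_{3} e_{5} + \frac{5}{2} e_{1} e_{3} e_{4} e_{5}
step 2: -\frac{167}{18} + \frac{7}{5} e_{1} - \frac{83}{6} e_{2} - 13 e_{3} + 2 e_{4} - \frac{201}{4} e_{5} - \frac{733}{60} e_{1} e_{2} - \frac{5}{2} e_{1} e_{3} + \frac{35}{12} e_{1} e_{5} - \frac{139}{20} e_{2} e_{3} + \frac{8}{15} e_{2} e_{4} - \frac{67}{5} e_{2} e_{5} + e_{3} e_{4} + \frac{127}{12} e_{3} e_{5} + \frac{7}{6} e_{4} e_{5} - \frac{373}{12} e_{1} e_{2} e_{3} - \frac{43}{6} e_{1} e_{2} e_{4} + \frac{145}{6} e_{1} e_{2} e_{5} - \frac{2}{5} e_{1} e_{3} e_{4} - \frac{593}{30} e_{1} e_{3} e_{5} + \frac{9}{2} e_{1} e_{4} e_{5} - \frac{7}{2} e_{2} e_{3} e_{4} + \frac{103}{9} e_{2} e_{3} e_{5} - 3 e_{2} e_{4} e_{5} + \frac{15}{2} e_{3} e_{4} e_{5} + \frac{3}{2} e_{1} e_{2} e_{3} e_{4} + \frac{31}{5} e_{1} e_{2} e_{3} e_{5} - \frac{6}{5} e_{1} e_{2} e_{4} e_{5} + 2 e_{2} e_{3} e_{4} e_{5} - \frac{59}{9} e_{1} e_{2} e_{3} e_{4} e_{5}
Answer: -\frac{167}{18} + \frac{7}{5} e_{1} - \frac{83}{6} e_{2} - 13 e_{3} + 2 e_{4} - \frac{201}{4} e_{5} - \frac{733}{60} e_{1} e_{2} - \frac{5}{2} e_{1} e_{3} + \frac{35}{12} e_{1} e_{5} - \frac{139}{20} e_{2} e_{3} + \frac{8}{15} e_{2} e_{4} - \frac{67}{5} e_{2} e_{5} + e_{3} e_{4} + \frac{127}{12} e_{3} e_{5} + \frac{7}{6} e_{4} e_{5} - \frac{373}{12} e_{1} e_{2} e_{3} - \frac{43}{6} e_{1} e_{2} e_{4} + \frac{145}{6} e_{1} e_{2} e_{5} - \frac{2}{5} e_{1} e_{3} e_{4} - \frac{593}{30} e_{1} e_{3} e_{5} + \frac{9}{2} e_{1} e_{4} e_{5} - \frac{7}{2} e_{2} e_{3} e_{4} + \frac{103}{9} e_{2} e_{3} e_{5} - 3 e_{2} e_{4} e_{5} + \frac{15}{2} e_{3} e_{4} e_{5} + \frac{3}{2} e_{1} e_{2} e_{3} e_{4} + \frac{31}{5} e_{1} e_{2} e_{3} e_{5} - \frac{6}{5} e_{1} e_{2} e_{4} e_{5} + 2 e_{2} e_{3} e_{4} e_{5} - \frac{59}{9} e_{1} e_{2} e_{3} e_{4} e_{5}


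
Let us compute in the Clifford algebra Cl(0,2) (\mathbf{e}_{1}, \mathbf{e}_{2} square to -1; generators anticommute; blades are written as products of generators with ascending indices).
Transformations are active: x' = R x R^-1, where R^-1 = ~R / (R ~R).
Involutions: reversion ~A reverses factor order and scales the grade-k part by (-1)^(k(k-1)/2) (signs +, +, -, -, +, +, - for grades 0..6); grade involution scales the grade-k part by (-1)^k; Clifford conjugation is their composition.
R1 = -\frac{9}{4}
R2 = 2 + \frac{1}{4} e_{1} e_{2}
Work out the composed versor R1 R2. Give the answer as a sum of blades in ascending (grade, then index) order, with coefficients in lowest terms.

Distribute over the terms of R1 (each basis-blade product reordered to ascending indices, repeated generators contracted through their squares):
(-\frac{9}{4}) R2 = -\frac{9}{2} - \frac{9}{16} e_{1} e_{2}
Answer: -\frac{9}{2} - \frac{9}{16} e_{1} e_{2}


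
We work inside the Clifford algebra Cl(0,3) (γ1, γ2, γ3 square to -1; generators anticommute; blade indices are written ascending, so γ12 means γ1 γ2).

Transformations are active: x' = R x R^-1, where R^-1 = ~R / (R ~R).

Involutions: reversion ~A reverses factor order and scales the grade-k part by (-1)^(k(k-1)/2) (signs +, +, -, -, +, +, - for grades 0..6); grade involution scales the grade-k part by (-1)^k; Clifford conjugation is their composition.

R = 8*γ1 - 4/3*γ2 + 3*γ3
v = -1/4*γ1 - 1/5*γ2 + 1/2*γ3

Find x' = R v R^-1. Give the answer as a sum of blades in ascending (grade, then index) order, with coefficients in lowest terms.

~R = 8*γ1 - 4/3*γ2 + 3*γ3, and R ~R = -673/9, so R^-1 = ~R / (-673/9).
R v = 7/30 - 29/15*γ12 + 19/4*γ13 - 1/15*γ23
Answer: 2693/13460*γ1 + 701/3365*γ2 - 3491/6730*γ3
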